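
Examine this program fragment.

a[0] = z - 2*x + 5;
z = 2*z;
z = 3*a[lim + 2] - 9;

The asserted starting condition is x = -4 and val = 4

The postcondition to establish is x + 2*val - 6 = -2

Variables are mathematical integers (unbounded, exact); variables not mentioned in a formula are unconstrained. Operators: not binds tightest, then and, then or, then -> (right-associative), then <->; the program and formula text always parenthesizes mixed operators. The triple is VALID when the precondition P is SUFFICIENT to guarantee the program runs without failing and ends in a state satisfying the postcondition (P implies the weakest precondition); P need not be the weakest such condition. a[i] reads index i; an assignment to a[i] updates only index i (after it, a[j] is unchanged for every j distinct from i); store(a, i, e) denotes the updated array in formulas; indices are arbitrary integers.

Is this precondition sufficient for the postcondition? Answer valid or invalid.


Working backward. After the program, the postcondition x + 2*val - 6 = -2 must hold; in canonical form it is 2*val + x = 4.
Before z := 3*a[lim + 2] - 9: 2*val + x = 4
Before z := 2*z: 2*val + x = 4
Before a[0] := z - 2*x + 5: 2*val + x = 4
The weakest precondition is 2*val + x = 4.
Check whether x = -4 and val = 4 implies it.
Every state satisfying the precondition satisfies the weakest precondition: the implication holds.
Answer: valid


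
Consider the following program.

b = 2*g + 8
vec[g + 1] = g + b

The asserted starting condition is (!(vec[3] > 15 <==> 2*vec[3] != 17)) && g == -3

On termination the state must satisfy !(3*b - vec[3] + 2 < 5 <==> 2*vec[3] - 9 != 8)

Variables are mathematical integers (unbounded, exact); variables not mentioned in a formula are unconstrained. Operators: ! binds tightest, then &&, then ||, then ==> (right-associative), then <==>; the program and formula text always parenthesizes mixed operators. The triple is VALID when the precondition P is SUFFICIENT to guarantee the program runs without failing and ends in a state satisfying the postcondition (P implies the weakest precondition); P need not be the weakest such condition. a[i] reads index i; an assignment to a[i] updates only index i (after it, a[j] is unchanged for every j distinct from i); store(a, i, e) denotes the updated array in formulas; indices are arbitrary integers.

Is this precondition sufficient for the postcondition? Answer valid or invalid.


Working backward. After the program, the postcondition !(3*b - vec[3] + 2 < 5 <==> 2*vec[3] - 9 != 8) must hold; in canonical form it is !(3*b < vec[3] + 3 <==> 2*vec[3] != 17).
Before vec[g + 1] := g + b: !(3*b < store(vec, g + 1, b + g)[3] + 3 <==> 2*store(vec, g + 1, b + g)[3] != 17)
Before b := 2*g + 8: !(6*g < store(vec, g + 1, 3*g + 8)[3] - 21 <==> 2*store(vec, g + 1, 3*g + 8)[3] != 17)
The weakest precondition is !(6*g < store(vec, g + 1, 3*g + 8)[3] - 21 <==> 2*store(vec, g + 1, 3*g + 8)[3] != 17).
Check whether (!(vec[3] > 15 <==> 2*vec[3] != 17)) && g == -3 implies it.
Countermodel: at the initial state g = -3, vec = {[-2] = 4, [3] = 4, elsewhere 4}, the precondition holds but the weakest precondition fails.
Answer: invalid


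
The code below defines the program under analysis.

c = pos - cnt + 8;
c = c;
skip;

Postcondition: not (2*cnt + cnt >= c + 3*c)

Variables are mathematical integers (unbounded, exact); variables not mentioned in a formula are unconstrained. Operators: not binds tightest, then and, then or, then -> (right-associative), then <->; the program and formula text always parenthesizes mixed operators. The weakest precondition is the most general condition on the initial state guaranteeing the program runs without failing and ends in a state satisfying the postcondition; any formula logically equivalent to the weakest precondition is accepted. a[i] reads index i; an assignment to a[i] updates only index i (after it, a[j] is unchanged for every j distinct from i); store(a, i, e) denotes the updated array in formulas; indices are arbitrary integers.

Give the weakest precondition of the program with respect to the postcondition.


Working backward. After the program, the postcondition not (2*cnt + cnt >= c + 3*c) must hold; in canonical form it is not (3*cnt >= 4*c).
Before skip: not (3*cnt >= 4*c)
Before c := c: not (3*cnt >= 4*c)
Before c := pos - cnt + 8: not (7*cnt >= 4*pos + 32)
Answer: WP = not (7*cnt >= 4*pos + 32)


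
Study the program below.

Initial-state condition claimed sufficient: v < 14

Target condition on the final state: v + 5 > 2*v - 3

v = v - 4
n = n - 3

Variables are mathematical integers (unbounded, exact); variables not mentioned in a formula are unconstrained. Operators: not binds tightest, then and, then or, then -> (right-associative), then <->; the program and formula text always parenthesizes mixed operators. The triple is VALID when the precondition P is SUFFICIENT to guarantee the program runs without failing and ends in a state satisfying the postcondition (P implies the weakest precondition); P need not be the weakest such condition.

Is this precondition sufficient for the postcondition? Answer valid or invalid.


Working backward. After the program, the postcondition v + 5 > 2*v - 3 must hold; in canonical form it is v < 8.
Before n := n - 3: v < 8
Before v := v - 4: v < 12
The weakest precondition is v < 12.
Check whether v < 14 implies it.
Countermodel: at the initial state v = 12, the precondition holds but the weakest precondition fails.
Answer: invalid


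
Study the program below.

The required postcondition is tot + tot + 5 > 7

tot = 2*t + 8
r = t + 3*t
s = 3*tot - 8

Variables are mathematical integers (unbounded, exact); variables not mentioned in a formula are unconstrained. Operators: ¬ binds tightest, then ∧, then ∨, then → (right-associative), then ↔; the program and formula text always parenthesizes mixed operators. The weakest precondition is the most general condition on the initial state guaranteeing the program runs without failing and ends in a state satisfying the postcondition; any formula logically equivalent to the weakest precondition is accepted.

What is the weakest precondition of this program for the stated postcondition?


Working backward. After the program, the postcondition tot + tot + 5 > 7 must hold; in canonical form it is 2*tot > 2.
Before s := 3*tot - 8: 2*tot > 2
Before r := t + 3*t: 2*tot > 2
Before tot := 2*t + 8: 4*t > -14
Answer: WP = 4*t > -14


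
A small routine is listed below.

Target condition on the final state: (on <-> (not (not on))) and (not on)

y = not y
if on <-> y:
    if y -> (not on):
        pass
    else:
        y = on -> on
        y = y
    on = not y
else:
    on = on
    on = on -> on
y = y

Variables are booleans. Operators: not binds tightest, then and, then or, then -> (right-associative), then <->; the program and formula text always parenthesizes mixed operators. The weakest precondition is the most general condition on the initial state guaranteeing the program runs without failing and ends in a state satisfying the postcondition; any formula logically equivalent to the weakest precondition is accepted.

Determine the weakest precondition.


Working backward. After the program, the postcondition (on <-> (not (not on))) and (not on) must hold; in canonical form it is not on.
Before y := y: not on
Then branch requires (y -> (not on)) -> y; else branch requires false.
Before the if: ((on <-> y) -> ((y -> (not on)) -> y)) and (on <-> y)
Before y := not y: ((on <-> (not y)) -> (((not y) -> (not on)) -> (not y))) and (on <-> (not y))
Answer: WP = ((on <-> (not y)) -> (((not y) -> (not on)) -> (not y))) and (on <-> (not y))


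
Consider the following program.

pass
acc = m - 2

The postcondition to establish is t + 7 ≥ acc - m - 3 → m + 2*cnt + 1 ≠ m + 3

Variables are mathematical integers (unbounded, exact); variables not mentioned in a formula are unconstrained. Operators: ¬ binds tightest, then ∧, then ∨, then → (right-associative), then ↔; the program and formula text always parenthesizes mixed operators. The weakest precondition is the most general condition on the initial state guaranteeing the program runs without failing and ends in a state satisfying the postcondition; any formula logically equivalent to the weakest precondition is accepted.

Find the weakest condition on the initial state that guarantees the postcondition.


Working backward. After the program, the postcondition t + 7 ≥ acc - m - 3 → m + 2*cnt + 1 ≠ m + 3 must hold; in canonical form it is m + t ≥ acc - 10 → 2*cnt ≠ 2.
Before acc := m - 2: t ≥ -12 → 2*cnt ≠ 2
Before skip: t ≥ -12 → 2*cnt ≠ 2
Answer: WP = t ≥ -12 → 2*cnt ≠ 2


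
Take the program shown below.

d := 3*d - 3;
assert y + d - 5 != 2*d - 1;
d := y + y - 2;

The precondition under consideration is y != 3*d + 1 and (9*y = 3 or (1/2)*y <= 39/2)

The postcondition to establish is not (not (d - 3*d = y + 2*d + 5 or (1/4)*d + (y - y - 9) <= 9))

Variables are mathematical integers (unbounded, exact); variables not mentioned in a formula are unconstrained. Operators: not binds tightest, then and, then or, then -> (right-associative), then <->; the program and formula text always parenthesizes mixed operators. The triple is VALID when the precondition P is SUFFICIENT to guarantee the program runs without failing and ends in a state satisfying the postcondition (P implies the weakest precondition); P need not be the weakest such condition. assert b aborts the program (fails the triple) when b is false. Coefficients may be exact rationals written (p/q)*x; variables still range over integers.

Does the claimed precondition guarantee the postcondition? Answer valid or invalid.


Working backward. After the program, the postcondition not (not (d - 3*d = y + 2*d + 5 or (1/4)*d + (y - y - 9) <= 9)) must hold; in canonical form it is 4*d + y = -5 or (1/4)*d <= 18.
Before d := y + y - 2: 9*y = 3 or (1/2)*y <= 37/2
Before assert y + d - 5 != 2*d - 1: y != d + 4 and (9*y = 3 or (1/2)*y <= 37/2)
Before d := 3*d - 3: y != 3*d + 1 and (9*y = 3 or (1/2)*y <= 37/2)
The weakest precondition is y != 3*d + 1 and (9*y = 3 or (1/2)*y <= 37/2).
Check whether y != 3*d + 1 and (9*y = 3 or (1/2)*y <= 39/2) implies it.
Countermodel: at the initial state d = 0, y = 38, the precondition holds but the weakest precondition fails.
Answer: invalid


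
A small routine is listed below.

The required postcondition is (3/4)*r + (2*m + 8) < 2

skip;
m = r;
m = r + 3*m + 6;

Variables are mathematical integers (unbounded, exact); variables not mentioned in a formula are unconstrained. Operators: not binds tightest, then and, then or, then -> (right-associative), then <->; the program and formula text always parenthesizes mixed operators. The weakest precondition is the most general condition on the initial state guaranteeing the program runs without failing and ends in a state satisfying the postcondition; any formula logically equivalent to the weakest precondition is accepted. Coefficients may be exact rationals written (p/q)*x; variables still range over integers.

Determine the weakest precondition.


Working backward. After the program, the postcondition (3/4)*r + (2*m + 8) < 2 must hold; in canonical form it is 2*m + (3/4)*r < -6.
Before m := r + 3*m + 6: 6*m + (11/4)*r < -18
Before m := r: (35/4)*r < -18
Before skip: (35/4)*r < -18
Answer: WP = (35/4)*r < -18


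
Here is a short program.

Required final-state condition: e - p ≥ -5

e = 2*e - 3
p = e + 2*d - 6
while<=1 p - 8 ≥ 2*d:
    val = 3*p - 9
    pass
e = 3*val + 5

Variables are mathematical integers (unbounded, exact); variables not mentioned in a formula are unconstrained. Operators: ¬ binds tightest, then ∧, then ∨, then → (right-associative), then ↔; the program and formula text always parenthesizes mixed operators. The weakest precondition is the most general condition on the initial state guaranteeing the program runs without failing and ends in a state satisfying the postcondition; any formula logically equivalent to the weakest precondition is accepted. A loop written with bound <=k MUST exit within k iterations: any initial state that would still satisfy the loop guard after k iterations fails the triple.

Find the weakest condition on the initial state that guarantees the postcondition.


Working backward. After the program, the postcondition e - p ≥ -5 must hold; in canonical form it is e ≥ p - 5.
Before e := 3*val + 5: 3*val ≥ p - 10
Before the loop (bound <=1), unroll the exhaustion recursion (WP_0 = exit-now case; WP_j = one more guarded iteration, up to j = 1):
  WP_0: (¬(p ≥ 2*d + 8)) ∧ 3*val ≥ p - 10
  WP_1: (p ≥ 2*d + 8 → ((¬(p ≥ 2*d + 8)) ∧ 8*p ≥ 17)) ∧ ((¬(p ≥ 2*d + 8)) → 3*val ≥ p - 10)
So before the loop: (p ≥ 2*d + 8 → ((¬(p ≥ 2*d + 8)) ∧ 8*p ≥ 17)) ∧ ((¬(p ≥ 2*d + 8)) → 3*val ≥ p - 10)
Before p := e + 2*d - 6: (e ≥ 14 → ((¬(e ≥ 14)) ∧ 16*d + 8*e ≥ 65)) ∧ ((¬(e ≥ 14)) → 3*val ≥ 2*d + e - 16)
Before e := 2*e - 3: (2*e ≥ 17 → ((¬(2*e ≥ 17)) ∧ 16*d + 16*e ≥ 89)) ∧ ((¬(2*e ≥ 17)) → 3*val ≥ 2*d + 2*e - 19)
Answer: WP = (2*e ≥ 17 → ((¬(2*e ≥ 17)) ∧ 16*d + 16*e ≥ 89)) ∧ ((¬(2*e ≥ 17)) → 3*val ≥ 2*d + 2*e - 19)


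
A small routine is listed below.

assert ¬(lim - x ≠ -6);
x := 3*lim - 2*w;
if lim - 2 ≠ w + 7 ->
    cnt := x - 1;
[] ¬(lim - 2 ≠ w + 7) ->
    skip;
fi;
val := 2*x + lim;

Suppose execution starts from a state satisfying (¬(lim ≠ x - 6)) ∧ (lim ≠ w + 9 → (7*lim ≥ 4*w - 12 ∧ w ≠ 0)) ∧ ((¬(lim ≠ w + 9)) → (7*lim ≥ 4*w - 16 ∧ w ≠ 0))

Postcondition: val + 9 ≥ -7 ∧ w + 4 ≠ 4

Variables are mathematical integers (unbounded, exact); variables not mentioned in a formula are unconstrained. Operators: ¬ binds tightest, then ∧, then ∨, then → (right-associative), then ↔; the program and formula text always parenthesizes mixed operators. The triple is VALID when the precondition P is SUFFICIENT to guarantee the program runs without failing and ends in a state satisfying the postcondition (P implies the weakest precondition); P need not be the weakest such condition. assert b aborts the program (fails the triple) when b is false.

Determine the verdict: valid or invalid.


Working backward. After the program, the postcondition val + 9 ≥ -7 ∧ w + 4 ≠ 4 must hold; in canonical form it is val ≥ -16 ∧ w ≠ 0.
Before val := 2*x + lim: lim + 2*x ≥ -16 ∧ w ≠ 0
Then branch requires lim + 2*x ≥ -16 ∧ w ≠ 0; else branch requires lim + 2*x ≥ -16 ∧ w ≠ 0.
Before the if: (lim ≠ w + 9 → (lim + 2*x ≥ -16 ∧ w ≠ 0)) ∧ ((¬(lim ≠ w + 9)) → (lim + 2*x ≥ -16 ∧ w ≠ 0))
Before x := 3*lim - 2*w: (lim ≠ w + 9 → (7*lim ≥ 4*w - 16 ∧ w ≠ 0)) ∧ ((¬(lim ≠ w + 9)) → (7*lim ≥ 4*w - 16 ∧ w ≠ 0))
Before assert ¬(lim - x ≠ -6): (¬(lim ≠ x - 6)) ∧ (lim ≠ w + 9 → (7*lim ≥ 4*w - 16 ∧ w ≠ 0)) ∧ ((¬(lim ≠ w + 9)) → (7*lim ≥ 4*w - 16 ∧ w ≠ 0))
The weakest precondition is (¬(lim ≠ x - 6)) ∧ (lim ≠ w + 9 → (7*lim ≥ 4*w - 16 ∧ w ≠ 0)) ∧ ((¬(lim ≠ w + 9)) → (7*lim ≥ 4*w - 16 ∧ w ≠ 0)).
Check whether (¬(lim ≠ x - 6)) ∧ (lim ≠ w + 9 → (7*lim ≥ 4*w - 12 ∧ w ≠ 0)) ∧ ((¬(lim ≠ w + 9)) → (7*lim ≥ 4*w - 16 ∧ w ≠ 0)) implies it.
Every state satisfying the precondition satisfies the weakest precondition: the implication holds.
Answer: valid


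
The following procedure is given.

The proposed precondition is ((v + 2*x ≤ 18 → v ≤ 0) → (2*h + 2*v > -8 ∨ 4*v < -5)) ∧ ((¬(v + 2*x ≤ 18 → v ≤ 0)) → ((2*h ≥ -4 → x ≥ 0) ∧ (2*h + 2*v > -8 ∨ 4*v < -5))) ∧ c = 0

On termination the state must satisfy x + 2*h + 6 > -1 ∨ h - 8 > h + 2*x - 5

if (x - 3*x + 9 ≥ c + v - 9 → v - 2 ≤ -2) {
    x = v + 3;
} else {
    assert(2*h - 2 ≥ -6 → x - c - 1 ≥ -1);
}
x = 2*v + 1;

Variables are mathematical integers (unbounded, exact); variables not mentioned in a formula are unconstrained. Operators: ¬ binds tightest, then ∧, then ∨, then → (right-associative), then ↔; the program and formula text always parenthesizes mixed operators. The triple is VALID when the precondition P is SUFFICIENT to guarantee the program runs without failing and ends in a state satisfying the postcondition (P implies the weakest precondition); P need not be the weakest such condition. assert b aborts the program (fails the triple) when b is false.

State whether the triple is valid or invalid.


Working backward. After the program, the postcondition x + 2*h + 6 > -1 ∨ h - 8 > h + 2*x - 5 must hold; in canonical form it is 2*h + x > -7 ∨ 2*x < -3.
Before x := 2*v + 1: 2*h + 2*v > -8 ∨ 4*v < -5
Then branch requires 2*h + 2*v > -8 ∨ 4*v < -5; else branch requires (2*h ≥ -4 → x ≥ c) ∧ (2*h + 2*v > -8 ∨ 4*v < -5).
Before the if: ((c + v + 2*x ≤ 18 → v ≤ 0) → (2*h + 2*v > -8 ∨ 4*v < -5)) ∧ ((¬(c + v + 2*x ≤ 18 → v ≤ 0)) → ((2*h ≥ -4 → x ≥ c) ∧ (2*h + 2*v > -8 ∨ 4*v < -5)))
The weakest precondition is ((c + v + 2*x ≤ 18 → v ≤ 0) → (2*h + 2*v > -8 ∨ 4*v < -5)) ∧ ((¬(c + v + 2*x ≤ 18 → v ≤ 0)) → ((2*h ≥ -4 → x ≥ c) ∧ (2*h + 2*v > -8 ∨ 4*v < -5))).
Check whether ((v + 2*x ≤ 18 → v ≤ 0) → (2*h + 2*v > -8 ∨ 4*v < -5)) ∧ ((¬(v + 2*x ≤ 18 → v ≤ 0)) → ((2*h ≥ -4 → x ≥ 0) ∧ (2*h + 2*v > -8 ∨ 4*v < -5))) ∧ c = 0 implies it.
Every state satisfying the precondition satisfies the weakest precondition: the implication holds.
Answer: valid


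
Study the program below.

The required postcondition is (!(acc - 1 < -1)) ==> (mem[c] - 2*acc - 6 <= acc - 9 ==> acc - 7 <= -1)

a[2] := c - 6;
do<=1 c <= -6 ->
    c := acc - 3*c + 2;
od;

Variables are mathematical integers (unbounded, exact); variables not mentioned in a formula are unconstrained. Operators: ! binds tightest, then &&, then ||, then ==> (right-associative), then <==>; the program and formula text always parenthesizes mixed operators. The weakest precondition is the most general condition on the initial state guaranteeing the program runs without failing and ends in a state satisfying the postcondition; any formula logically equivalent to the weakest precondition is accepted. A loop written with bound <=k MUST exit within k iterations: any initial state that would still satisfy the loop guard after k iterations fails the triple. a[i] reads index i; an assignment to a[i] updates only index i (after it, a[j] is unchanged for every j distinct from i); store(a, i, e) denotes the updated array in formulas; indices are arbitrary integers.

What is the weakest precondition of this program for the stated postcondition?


Working backward. After the program, the postcondition (!(acc - 1 < -1)) ==> (mem[c] - 2*acc - 6 <= acc - 9 ==> acc - 7 <= -1) must hold; in canonical form it is (!(acc < 0)) ==> (mem[c] <= 3*acc - 3 ==> acc <= 6).
Before the loop (bound <=1), unroll the exhaustion recursion (WP_0 = exit-now case; WP_j = one more guarded iteration, up to j = 1):
  WP_0: (!(c <= -6)) && ((!(acc < 0)) ==> (mem[c] <= 3*acc - 3 ==> acc <= 6))
  WP_1: (c <= -6 ==> ((!(acc <= 3*c - 8)) && ((!(acc < 0)) ==> (mem[acc - 3*c + 2] <= 3*acc - 3 ==> acc <= 6)))) && ((!(c <= -6)) ==> ((!(acc < 0)) ==> (mem[c] <= 3*acc - 3 ==> acc <= 6)))
So before the loop: (c <= -6 ==> ((!(acc <= 3*c - 8)) && ((!(acc < 0)) ==> (mem[acc - 3*c + 2] <= 3*acc - 3 ==> acc <= 6)))) && ((!(c <= -6)) ==> ((!(acc < 0)) ==> (mem[c] <= 3*acc - 3 ==> acc <= 6)))
Before a[2] := c - 6: (c <= -6 ==> ((!(acc <= 3*c - 8)) && ((!(acc < 0)) ==> (mem[acc - 3*c + 2] <= 3*acc - 3 ==> acc <= 6)))) && ((!(c <= -6)) ==> ((!(acc < 0)) ==> (mem[c] <= 3*acc - 3 ==> acc <= 6)))
Answer: WP = (c <= -6 ==> ((!(acc <= 3*c - 8)) && ((!(acc < 0)) ==> (mem[acc - 3*c + 2] <= 3*acc - 3 ==> acc <= 6)))) && ((!(c <= -6)) ==> ((!(acc < 0)) ==> (mem[c] <= 3*acc - 3 ==> acc <= 6)))


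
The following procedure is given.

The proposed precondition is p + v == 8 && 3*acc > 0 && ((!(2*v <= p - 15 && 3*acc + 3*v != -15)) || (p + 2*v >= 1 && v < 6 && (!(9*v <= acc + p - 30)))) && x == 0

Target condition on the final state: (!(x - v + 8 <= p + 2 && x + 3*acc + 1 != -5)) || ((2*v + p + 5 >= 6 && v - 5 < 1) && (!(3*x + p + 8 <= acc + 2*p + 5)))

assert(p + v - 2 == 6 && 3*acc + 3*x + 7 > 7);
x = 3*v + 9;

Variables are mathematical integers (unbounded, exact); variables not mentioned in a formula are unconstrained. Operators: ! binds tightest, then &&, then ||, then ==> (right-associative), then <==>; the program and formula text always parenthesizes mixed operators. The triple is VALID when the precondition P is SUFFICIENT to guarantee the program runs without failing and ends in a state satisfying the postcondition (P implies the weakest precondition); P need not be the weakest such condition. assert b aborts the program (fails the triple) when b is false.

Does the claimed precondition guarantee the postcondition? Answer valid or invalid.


Working backward. After the program, the postcondition (!(x - v + 8 <= p + 2 && x + 3*acc + 1 != -5)) || ((2*v + p + 5 >= 6 && v - 5 < 1) && (!(3*x + p + 8 <= acc + 2*p + 5))) must hold; in canonical form it is (!(x <= p + v - 6 && 3*acc + x != -6)) || (p + 2*v >= 1 && v < 6 && (!(3*x <= acc + p - 3))).
Before x := 3*v + 9: (!(2*v <= p - 15 && 3*acc + 3*v != -15)) || (p + 2*v >= 1 && v < 6 && (!(9*v <= acc + p - 30)))
Before assert p + v - 2 == 6 && 3*acc + 3*x + 7 > 7: p + v == 8 && 3*acc + 3*x > 0 && ((!(2*v <= p - 15 && 3*acc + 3*v != -15)) || (p + 2*v >= 1 && v < 6 && (!(9*v <= acc + p - 30))))
The weakest precondition is p + v == 8 && 3*acc + 3*x > 0 && ((!(2*v <= p - 15 && 3*acc + 3*v != -15)) || (p + 2*v >= 1 && v < 6 && (!(9*v <= acc + p - 30)))).
Check whether p + v == 8 && 3*acc > 0 && ((!(2*v <= p - 15 && 3*acc + 3*v != -15)) || (p + 2*v >= 1 && v < 6 && (!(9*v <= acc + p - 30)))) && x == 0 implies it.
Every state satisfying the precondition satisfies the weakest precondition: the implication holds.
Answer: valid


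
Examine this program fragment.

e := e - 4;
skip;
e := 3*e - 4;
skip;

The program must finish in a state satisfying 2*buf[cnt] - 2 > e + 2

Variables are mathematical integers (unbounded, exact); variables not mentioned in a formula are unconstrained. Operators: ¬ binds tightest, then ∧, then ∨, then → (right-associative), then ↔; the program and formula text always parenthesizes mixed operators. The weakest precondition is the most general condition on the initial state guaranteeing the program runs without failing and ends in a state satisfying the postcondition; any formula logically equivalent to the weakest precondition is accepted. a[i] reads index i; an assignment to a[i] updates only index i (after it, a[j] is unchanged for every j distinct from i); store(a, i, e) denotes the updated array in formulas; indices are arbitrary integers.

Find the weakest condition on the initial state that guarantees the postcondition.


Working backward. After the program, the postcondition 2*buf[cnt] - 2 > e + 2 must hold; in canonical form it is 2*buf[cnt] > e + 4.
Before skip: 2*buf[cnt] > e + 4
Before e := 3*e - 4: 2*buf[cnt] > 3*e
Before skip: 2*buf[cnt] > 3*e
Before e := e - 4: 2*buf[cnt] > 3*e - 12
Answer: WP = 2*buf[cnt] > 3*e - 12


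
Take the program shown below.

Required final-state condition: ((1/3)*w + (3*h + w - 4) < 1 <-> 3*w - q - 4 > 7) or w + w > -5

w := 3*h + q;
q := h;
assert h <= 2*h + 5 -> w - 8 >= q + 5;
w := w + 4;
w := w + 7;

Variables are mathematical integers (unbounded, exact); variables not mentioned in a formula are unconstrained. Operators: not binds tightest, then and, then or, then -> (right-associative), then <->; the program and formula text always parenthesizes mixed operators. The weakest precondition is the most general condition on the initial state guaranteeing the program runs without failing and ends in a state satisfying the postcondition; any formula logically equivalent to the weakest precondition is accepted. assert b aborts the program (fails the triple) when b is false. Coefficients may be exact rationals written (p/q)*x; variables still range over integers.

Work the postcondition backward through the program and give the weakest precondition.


Working backward. After the program, the postcondition ((1/3)*w + (3*h + w - 4) < 1 <-> 3*w - q - 4 > 7) or w + w > -5 must hold; in canonical form it is (3*h + (4/3)*w < 5 <-> 3*w > q + 11) or 2*w > -5.
Before w := w + 7: (3*h + (4/3)*w < -13/3 <-> 3*w > q - 10) or 2*w > -19
Before w := w + 4: (3*h + (4/3)*w < -29/3 <-> 3*w > q - 22) or 2*w > -27
Before assert h <= 2*h + 5 -> w - 8 >= q + 5: (h >= -5 -> w >= q + 13) and ((3*h + (4/3)*w < -29/3 <-> 3*w > q - 22) or 2*w > -27)
Before q := h: (h >= -5 -> w >= h + 13) and ((3*h + (4/3)*w < -29/3 <-> 3*w > h - 22) or 2*w > -27)
Before w := 3*h + q: (h >= -5 -> 2*h + q >= 13) and ((7*h + (4/3)*q < -29/3 <-> 8*h + 3*q > -22) or 6*h + 2*q > -27)
Answer: WP = (h >= -5 -> 2*h + q >= 13) and ((7*h + (4/3)*q < -29/3 <-> 8*h + 3*q > -22) or 6*h + 2*q > -27)


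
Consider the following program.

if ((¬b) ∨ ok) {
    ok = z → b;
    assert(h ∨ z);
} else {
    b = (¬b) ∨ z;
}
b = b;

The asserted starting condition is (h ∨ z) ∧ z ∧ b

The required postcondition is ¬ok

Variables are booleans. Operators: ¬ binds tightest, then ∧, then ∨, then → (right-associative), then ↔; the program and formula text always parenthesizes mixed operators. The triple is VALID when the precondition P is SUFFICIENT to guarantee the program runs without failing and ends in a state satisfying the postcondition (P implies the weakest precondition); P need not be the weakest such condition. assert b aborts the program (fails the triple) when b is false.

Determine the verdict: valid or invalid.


Working backward. After the program, ¬ok must hold.
Before b := b: ¬ok
Then branch requires (h ∨ z) ∧ (¬(z → b)); else branch requires ¬ok.
Before the if: (((¬b) ∨ ok) → ((h ∨ z) ∧ (¬(z → b)))) ∧ ((¬((¬b) ∨ ok)) → (¬ok))
The weakest precondition is (((¬b) ∨ ok) → ((h ∨ z) ∧ (¬(z → b)))) ∧ ((¬((¬b) ∨ ok)) → (¬ok)).
Check whether (h ∨ z) ∧ z ∧ b implies it.
Countermodel: at the initial state b = true, h = false, ok = true, z = true, the precondition holds but the weakest precondition fails.
Answer: invalid


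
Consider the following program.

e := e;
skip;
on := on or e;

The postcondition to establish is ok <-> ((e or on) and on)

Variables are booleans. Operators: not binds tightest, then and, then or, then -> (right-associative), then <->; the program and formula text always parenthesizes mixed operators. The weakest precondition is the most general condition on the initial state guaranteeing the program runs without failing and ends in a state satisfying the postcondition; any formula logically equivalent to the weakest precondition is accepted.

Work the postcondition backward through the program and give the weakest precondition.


Working backward. After the program, ok <-> ((e or on) and on) must hold.
Before on := on or e: ok <-> ((e or on) and (on or e))
Before skip: ok <-> ((e or on) and (on or e))
Before e := e: ok <-> ((e or on) and (on or e))
Answer: WP = ok <-> ((e or on) and (on or e))


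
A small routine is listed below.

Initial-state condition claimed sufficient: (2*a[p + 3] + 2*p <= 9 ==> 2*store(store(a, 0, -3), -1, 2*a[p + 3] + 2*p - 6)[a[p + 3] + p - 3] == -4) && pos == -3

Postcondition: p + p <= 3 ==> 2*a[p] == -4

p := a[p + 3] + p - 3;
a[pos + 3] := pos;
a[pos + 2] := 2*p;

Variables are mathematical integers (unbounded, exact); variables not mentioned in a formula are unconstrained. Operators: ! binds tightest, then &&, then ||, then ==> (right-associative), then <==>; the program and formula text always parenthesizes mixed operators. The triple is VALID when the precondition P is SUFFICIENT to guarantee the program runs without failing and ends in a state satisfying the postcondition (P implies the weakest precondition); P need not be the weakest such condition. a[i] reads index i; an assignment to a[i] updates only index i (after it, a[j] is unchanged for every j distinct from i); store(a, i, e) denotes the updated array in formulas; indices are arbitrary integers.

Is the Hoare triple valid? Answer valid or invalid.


Working backward. After the program, the postcondition p + p <= 3 ==> 2*a[p] == -4 must hold; in canonical form it is 2*p <= 3 ==> 2*a[p] == -4.
Before a[pos + 2] := 2*p: 2*p <= 3 ==> 2*store(a, pos + 2, 2*p)[p] == -4
Before a[pos + 3] := pos: 2*p <= 3 ==> 2*store(store(a, pos + 3, pos), pos + 2, 2*p)[p] == -4
Before p := a[p + 3] + p - 3: 2*a[p + 3] + 2*p <= 9 ==> 2*store(store(a, pos + 3, pos), pos + 2, 2*a[p + 3] + 2*p - 6)[a[p + 3] + p - 3] == -4
The weakest precondition is 2*a[p + 3] + 2*p <= 9 ==> 2*store(store(a, pos + 3, pos), pos + 2, 2*a[p + 3] + 2*p - 6)[a[p + 3] + p - 3] == -4.
Check whether (2*a[p + 3] + 2*p <= 9 ==> 2*store(store(a, 0, -3), -1, 2*a[p + 3] + 2*p - 6)[a[p + 3] + p - 3] == -4) && pos == -3 implies it.
Every state satisfying the precondition satisfies the weakest precondition: the implication holds.
Answer: valid


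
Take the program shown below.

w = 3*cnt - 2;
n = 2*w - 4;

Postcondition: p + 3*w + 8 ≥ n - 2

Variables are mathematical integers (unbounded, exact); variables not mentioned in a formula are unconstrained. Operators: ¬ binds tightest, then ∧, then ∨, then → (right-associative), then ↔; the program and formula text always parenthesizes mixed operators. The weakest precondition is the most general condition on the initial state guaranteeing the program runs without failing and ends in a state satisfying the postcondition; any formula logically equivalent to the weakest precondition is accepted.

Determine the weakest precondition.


Working backward. After the program, the postcondition p + 3*w + 8 ≥ n - 2 must hold; in canonical form it is p + 3*w ≥ n - 10.
Before n := 2*w - 4: p + w ≥ -14
Before w := 3*cnt - 2: 3*cnt + p ≥ -12
Answer: WP = 3*cnt + p ≥ -12


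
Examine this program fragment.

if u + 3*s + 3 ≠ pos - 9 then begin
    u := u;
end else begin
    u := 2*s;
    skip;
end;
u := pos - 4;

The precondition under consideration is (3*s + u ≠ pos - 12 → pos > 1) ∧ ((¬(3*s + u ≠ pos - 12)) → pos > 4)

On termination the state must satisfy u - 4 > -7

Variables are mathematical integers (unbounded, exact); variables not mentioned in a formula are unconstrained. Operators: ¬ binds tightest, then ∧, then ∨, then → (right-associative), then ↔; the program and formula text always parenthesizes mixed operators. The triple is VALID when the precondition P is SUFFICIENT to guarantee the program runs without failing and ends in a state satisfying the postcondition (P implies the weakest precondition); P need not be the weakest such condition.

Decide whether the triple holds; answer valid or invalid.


Working backward. After the program, the postcondition u - 4 > -7 must hold; in canonical form it is u > -3.
Before u := pos - 4: pos > 1
Then branch requires pos > 1; else branch requires pos > 1.
Before the if: (3*s + u ≠ pos - 12 → pos > 1) ∧ ((¬(3*s + u ≠ pos - 12)) → pos > 1)
The weakest precondition is (3*s + u ≠ pos - 12 → pos > 1) ∧ ((¬(3*s + u ≠ pos - 12)) → pos > 1).
Check whether (3*s + u ≠ pos - 12 → pos > 1) ∧ ((¬(3*s + u ≠ pos - 12)) → pos > 4) implies it.
Every state satisfying the precondition satisfies the weakest precondition: the implication holds.
Answer: valid


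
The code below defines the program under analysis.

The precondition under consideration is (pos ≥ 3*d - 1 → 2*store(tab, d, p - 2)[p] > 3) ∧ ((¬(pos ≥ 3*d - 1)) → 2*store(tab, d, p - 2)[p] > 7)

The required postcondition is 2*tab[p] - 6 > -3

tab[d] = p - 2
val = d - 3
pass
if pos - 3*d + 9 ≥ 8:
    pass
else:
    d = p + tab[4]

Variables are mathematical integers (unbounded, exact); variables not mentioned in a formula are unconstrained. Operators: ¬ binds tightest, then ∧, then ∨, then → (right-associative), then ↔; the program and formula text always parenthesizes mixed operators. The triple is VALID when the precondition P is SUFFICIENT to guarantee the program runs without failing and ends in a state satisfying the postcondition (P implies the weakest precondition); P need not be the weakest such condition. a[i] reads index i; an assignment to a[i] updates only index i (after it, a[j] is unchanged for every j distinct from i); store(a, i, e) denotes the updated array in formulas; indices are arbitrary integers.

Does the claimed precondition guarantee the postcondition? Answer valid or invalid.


Working backward. After the program, the postcondition 2*tab[p] - 6 > -3 must hold; in canonical form it is 2*tab[p] > 3.
Then branch requires 2*tab[p] > 3; else branch requires 2*tab[p] > 3.
Before the if: (pos ≥ 3*d - 1 → 2*tab[p] > 3) ∧ ((¬(pos ≥ 3*d - 1)) → 2*tab[p] > 3)
Before skip: (pos ≥ 3*d - 1 → 2*tab[p] > 3) ∧ ((¬(pos ≥ 3*d - 1)) → 2*tab[p] > 3)
Before val := d - 3: (pos ≥ 3*d - 1 → 2*tab[p] > 3) ∧ ((¬(pos ≥ 3*d - 1)) → 2*tab[p] > 3)
Before tab[d] := p - 2: (pos ≥ 3*d - 1 → 2*store(tab, d, p - 2)[p] > 3) ∧ ((¬(pos ≥ 3*d - 1)) → 2*store(tab, d, p - 2)[p] > 3)
The weakest precondition is (pos ≥ 3*d - 1 → 2*store(tab, d, p - 2)[p] > 3) ∧ ((¬(pos ≥ 3*d - 1)) → 2*store(tab, d, p - 2)[p] > 3).
Check whether (pos ≥ 3*d - 1 → 2*store(tab, d, p - 2)[p] > 3) ∧ ((¬(pos ≥ 3*d - 1)) → 2*store(tab, d, p - 2)[p] > 7) implies it.
Every state satisfying the precondition satisfies the weakest precondition: the implication holds.
Answer: valid


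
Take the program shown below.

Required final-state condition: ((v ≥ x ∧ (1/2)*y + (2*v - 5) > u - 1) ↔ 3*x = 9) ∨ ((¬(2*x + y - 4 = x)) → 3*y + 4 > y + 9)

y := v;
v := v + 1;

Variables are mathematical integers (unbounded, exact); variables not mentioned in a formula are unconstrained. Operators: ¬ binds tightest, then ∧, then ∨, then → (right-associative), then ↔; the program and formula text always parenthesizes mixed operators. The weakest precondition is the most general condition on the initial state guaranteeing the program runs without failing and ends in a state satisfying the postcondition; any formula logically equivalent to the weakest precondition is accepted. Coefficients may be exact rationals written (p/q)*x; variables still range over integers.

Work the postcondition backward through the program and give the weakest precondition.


Working backward. After the program, the postcondition ((v ≥ x ∧ (1/2)*y + (2*v - 5) > u - 1) ↔ 3*x = 9) ∨ ((¬(2*x + y - 4 = x)) → 3*y + 4 > y + 9) must hold; in canonical form it is ((v ≥ x ∧ 2*v + (1/2)*y > u + 4) ↔ 3*x = 9) ∨ ((¬(x + y = 4)) → 2*y > 5).
Before v := v + 1: ((v ≥ x - 1 ∧ 2*v + (1/2)*y > u + 2) ↔ 3*x = 9) ∨ ((¬(x + y = 4)) → 2*y > 5)
Before y := v: ((v ≥ x - 1 ∧ (5/2)*v > u + 2) ↔ 3*x = 9) ∨ ((¬(v + x = 4)) → 2*v > 5)
Answer: WP = ((v ≥ x - 1 ∧ (5/2)*v > u + 2) ↔ 3*x = 9) ∨ ((¬(v + x = 4)) → 2*v > 5)


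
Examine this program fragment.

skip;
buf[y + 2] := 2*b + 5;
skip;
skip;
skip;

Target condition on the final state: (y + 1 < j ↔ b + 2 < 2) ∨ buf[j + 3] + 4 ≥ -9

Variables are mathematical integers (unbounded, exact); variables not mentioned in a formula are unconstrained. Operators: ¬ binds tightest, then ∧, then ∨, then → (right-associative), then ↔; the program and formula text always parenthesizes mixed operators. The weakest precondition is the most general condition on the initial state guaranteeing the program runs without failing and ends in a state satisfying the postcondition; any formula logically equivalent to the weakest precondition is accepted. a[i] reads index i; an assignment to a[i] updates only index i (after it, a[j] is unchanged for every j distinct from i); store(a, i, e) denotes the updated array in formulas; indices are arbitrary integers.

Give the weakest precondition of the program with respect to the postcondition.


Working backward. After the program, the postcondition (y + 1 < j ↔ b + 2 < 2) ∨ buf[j + 3] + 4 ≥ -9 must hold; in canonical form it is (y < j - 1 ↔ b < 0) ∨ buf[j + 3] ≥ -13.
Before skip: (y < j - 1 ↔ b < 0) ∨ buf[j + 3] ≥ -13
Before skip: (y < j - 1 ↔ b < 0) ∨ buf[j + 3] ≥ -13
Before skip: (y < j - 1 ↔ b < 0) ∨ buf[j + 3] ≥ -13
Before buf[y + 2] := 2*b + 5: (y < j - 1 ↔ b < 0) ∨ store(buf, y + 2, 2*b + 5)[j + 3] ≥ -13
Before skip: (y < j - 1 ↔ b < 0) ∨ store(buf, y + 2, 2*b + 5)[j + 3] ≥ -13
Answer: WP = (y < j - 1 ↔ b < 0) ∨ store(buf, y + 2, 2*b + 5)[j + 3] ≥ -13


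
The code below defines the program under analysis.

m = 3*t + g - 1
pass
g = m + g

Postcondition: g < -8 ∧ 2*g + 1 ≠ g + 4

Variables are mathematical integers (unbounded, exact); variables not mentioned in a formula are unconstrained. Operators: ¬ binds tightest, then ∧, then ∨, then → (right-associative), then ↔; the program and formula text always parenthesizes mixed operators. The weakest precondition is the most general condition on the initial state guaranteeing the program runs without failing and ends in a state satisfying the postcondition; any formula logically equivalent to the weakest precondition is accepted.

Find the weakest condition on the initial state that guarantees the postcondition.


Working backward. After the program, the postcondition g < -8 ∧ 2*g + 1 ≠ g + 4 must hold; in canonical form it is g < -8 ∧ g ≠ 3.
Before g := m + g: g + m < -8 ∧ g + m ≠ 3
Before skip: g + m < -8 ∧ g + m ≠ 3
Before m := 3*t + g - 1: 2*g + 3*t < -7 ∧ 2*g + 3*t ≠ 4
Answer: WP = 2*g + 3*t < -7 ∧ 2*g + 3*t ≠ 4


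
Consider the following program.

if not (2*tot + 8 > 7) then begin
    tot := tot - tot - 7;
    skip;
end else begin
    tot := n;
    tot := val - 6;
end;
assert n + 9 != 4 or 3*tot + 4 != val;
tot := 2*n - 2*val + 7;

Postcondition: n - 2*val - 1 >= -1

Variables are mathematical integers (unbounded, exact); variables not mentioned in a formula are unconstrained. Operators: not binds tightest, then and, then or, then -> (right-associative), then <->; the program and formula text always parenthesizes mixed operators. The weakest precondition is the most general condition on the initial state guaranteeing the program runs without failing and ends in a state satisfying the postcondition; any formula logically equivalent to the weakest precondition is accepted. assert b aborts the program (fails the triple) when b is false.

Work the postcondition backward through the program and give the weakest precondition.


Working backward. After the program, the postcondition n - 2*val - 1 >= -1 must hold; in canonical form it is n >= 2*val.
Before tot := 2*n - 2*val + 7: n >= 2*val
Before assert n + 9 != 4 or 3*tot + 4 != val: (n != -5 or 3*tot != val - 4) and n >= 2*val
Then branch requires (n != -5 or val != -17) and n >= 2*val; else branch requires (n != -5 or 2*val != 14) and n >= 2*val.
Before the if: ((not (2*tot > -1)) -> ((n != -5 or val != -17) and n >= 2*val)) and (2*tot > -1 -> ((n != -5 or 2*val != 14) and n >= 2*val))
Answer: WP = ((not (2*tot > -1)) -> ((n != -5 or val != -17) and n >= 2*val)) and (2*tot > -1 -> ((n != -5 or 2*val != 14) and n >= 2*val))


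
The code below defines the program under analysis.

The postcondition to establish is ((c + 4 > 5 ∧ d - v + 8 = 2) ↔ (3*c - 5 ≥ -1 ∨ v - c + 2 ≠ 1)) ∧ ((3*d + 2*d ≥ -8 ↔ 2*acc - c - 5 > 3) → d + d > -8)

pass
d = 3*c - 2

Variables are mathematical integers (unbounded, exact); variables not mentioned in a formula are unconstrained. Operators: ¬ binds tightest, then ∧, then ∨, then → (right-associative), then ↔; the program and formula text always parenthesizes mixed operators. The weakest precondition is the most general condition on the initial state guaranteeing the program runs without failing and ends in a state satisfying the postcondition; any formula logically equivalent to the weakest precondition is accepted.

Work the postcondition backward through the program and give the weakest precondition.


Working backward. After the program, the postcondition ((c + 4 > 5 ∧ d - v + 8 = 2) ↔ (3*c - 5 ≥ -1 ∨ v - c + 2 ≠ 1)) ∧ ((3*d + 2*d ≥ -8 ↔ 2*acc - c - 5 > 3) → d + d > -8) must hold; in canonical form it is ((c > 1 ∧ d = v - 6) ↔ (3*c ≥ 4 ∨ v ≠ c - 1)) ∧ ((5*d ≥ -8 ↔ 2*acc > c + 8) → 2*d > -8).
Before d := 3*c - 2: ((c > 1 ∧ 3*c = v - 4) ↔ (3*c ≥ 4 ∨ v ≠ c - 1)) ∧ ((15*c ≥ 2 ↔ 2*acc > c + 8) → 6*c > -4)
Before skip: ((c > 1 ∧ 3*c = v - 4) ↔ (3*c ≥ 4 ∨ v ≠ c - 1)) ∧ ((15*c ≥ 2 ↔ 2*acc > c + 8) → 6*c > -4)
Answer: WP = ((c > 1 ∧ 3*c = v - 4) ↔ (3*c ≥ 4 ∨ v ≠ c - 1)) ∧ ((15*c ≥ 2 ↔ 2*acc > c + 8) → 6*c > -4)
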